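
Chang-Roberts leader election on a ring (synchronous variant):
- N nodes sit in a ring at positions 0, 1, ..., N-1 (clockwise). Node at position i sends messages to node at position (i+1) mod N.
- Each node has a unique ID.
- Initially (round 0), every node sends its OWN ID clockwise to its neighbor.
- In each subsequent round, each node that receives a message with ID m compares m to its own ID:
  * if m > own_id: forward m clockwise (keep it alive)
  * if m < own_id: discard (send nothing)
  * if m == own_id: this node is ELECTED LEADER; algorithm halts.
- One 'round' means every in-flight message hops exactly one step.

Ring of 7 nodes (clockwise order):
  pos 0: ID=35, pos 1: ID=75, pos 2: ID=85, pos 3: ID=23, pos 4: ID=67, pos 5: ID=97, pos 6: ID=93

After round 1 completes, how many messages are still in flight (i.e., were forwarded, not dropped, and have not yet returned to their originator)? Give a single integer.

Answer: 3

Derivation:
Round 1: pos1(id75) recv 35: drop; pos2(id85) recv 75: drop; pos3(id23) recv 85: fwd; pos4(id67) recv 23: drop; pos5(id97) recv 67: drop; pos6(id93) recv 97: fwd; pos0(id35) recv 93: fwd
After round 1: 3 messages still in flight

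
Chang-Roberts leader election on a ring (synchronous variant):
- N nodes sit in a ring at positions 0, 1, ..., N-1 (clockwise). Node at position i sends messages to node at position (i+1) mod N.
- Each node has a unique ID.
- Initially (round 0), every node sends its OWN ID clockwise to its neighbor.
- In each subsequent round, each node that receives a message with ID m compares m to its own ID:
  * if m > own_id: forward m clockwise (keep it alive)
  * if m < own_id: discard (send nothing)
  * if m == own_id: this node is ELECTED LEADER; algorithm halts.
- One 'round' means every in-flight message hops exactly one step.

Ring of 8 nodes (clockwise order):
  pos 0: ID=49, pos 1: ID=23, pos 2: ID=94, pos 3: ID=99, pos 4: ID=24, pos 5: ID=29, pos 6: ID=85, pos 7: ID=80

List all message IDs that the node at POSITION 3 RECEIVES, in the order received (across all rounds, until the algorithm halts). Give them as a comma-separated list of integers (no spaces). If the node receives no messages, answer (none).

Round 1: pos1(id23) recv 49: fwd; pos2(id94) recv 23: drop; pos3(id99) recv 94: drop; pos4(id24) recv 99: fwd; pos5(id29) recv 24: drop; pos6(id85) recv 29: drop; pos7(id80) recv 85: fwd; pos0(id49) recv 80: fwd
Round 2: pos2(id94) recv 49: drop; pos5(id29) recv 99: fwd; pos0(id49) recv 85: fwd; pos1(id23) recv 80: fwd
Round 3: pos6(id85) recv 99: fwd; pos1(id23) recv 85: fwd; pos2(id94) recv 80: drop
Round 4: pos7(id80) recv 99: fwd; pos2(id94) recv 85: drop
Round 5: pos0(id49) recv 99: fwd
Round 6: pos1(id23) recv 99: fwd
Round 7: pos2(id94) recv 99: fwd
Round 8: pos3(id99) recv 99: ELECTED

Answer: 94,99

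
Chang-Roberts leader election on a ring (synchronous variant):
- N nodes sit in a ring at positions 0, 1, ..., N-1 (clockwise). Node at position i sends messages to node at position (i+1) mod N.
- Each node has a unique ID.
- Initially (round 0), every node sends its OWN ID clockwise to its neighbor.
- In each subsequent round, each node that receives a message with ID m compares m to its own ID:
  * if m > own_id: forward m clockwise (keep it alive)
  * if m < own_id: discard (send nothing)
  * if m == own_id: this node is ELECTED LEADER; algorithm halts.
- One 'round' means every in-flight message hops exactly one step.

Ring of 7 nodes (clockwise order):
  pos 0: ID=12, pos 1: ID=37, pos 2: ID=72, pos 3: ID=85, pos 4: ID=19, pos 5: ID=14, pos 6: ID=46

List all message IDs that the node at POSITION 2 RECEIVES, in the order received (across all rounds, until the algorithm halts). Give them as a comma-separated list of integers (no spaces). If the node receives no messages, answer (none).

Round 1: pos1(id37) recv 12: drop; pos2(id72) recv 37: drop; pos3(id85) recv 72: drop; pos4(id19) recv 85: fwd; pos5(id14) recv 19: fwd; pos6(id46) recv 14: drop; pos0(id12) recv 46: fwd
Round 2: pos5(id14) recv 85: fwd; pos6(id46) recv 19: drop; pos1(id37) recv 46: fwd
Round 3: pos6(id46) recv 85: fwd; pos2(id72) recv 46: drop
Round 4: pos0(id12) recv 85: fwd
Round 5: pos1(id37) recv 85: fwd
Round 6: pos2(id72) recv 85: fwd
Round 7: pos3(id85) recv 85: ELECTED

Answer: 37,46,85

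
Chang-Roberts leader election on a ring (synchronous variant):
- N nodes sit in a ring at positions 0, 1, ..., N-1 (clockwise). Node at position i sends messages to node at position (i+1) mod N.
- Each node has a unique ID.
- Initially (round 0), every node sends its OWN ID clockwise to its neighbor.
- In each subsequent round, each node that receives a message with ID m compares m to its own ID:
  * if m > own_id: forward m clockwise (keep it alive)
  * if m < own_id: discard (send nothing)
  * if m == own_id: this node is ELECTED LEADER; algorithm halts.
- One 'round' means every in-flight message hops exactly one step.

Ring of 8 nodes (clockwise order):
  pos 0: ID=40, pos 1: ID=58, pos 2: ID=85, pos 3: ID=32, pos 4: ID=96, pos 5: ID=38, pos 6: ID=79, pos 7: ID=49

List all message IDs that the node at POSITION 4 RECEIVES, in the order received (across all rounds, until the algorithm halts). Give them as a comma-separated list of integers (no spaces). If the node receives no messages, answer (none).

Answer: 32,85,96

Derivation:
Round 1: pos1(id58) recv 40: drop; pos2(id85) recv 58: drop; pos3(id32) recv 85: fwd; pos4(id96) recv 32: drop; pos5(id38) recv 96: fwd; pos6(id79) recv 38: drop; pos7(id49) recv 79: fwd; pos0(id40) recv 49: fwd
Round 2: pos4(id96) recv 85: drop; pos6(id79) recv 96: fwd; pos0(id40) recv 79: fwd; pos1(id58) recv 49: drop
Round 3: pos7(id49) recv 96: fwd; pos1(id58) recv 79: fwd
Round 4: pos0(id40) recv 96: fwd; pos2(id85) recv 79: drop
Round 5: pos1(id58) recv 96: fwd
Round 6: pos2(id85) recv 96: fwd
Round 7: pos3(id32) recv 96: fwd
Round 8: pos4(id96) recv 96: ELECTED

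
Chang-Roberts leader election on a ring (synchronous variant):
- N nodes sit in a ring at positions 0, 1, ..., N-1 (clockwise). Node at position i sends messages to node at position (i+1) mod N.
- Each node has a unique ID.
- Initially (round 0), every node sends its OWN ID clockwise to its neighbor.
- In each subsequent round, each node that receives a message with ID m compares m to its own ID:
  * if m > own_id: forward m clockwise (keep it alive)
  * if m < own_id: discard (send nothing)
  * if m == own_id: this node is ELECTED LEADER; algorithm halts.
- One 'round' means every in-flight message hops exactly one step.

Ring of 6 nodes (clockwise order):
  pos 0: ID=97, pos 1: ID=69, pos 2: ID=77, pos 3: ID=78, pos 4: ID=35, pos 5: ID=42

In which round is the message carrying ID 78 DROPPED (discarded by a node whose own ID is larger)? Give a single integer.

Answer: 3

Derivation:
Round 1: pos1(id69) recv 97: fwd; pos2(id77) recv 69: drop; pos3(id78) recv 77: drop; pos4(id35) recv 78: fwd; pos5(id42) recv 35: drop; pos0(id97) recv 42: drop
Round 2: pos2(id77) recv 97: fwd; pos5(id42) recv 78: fwd
Round 3: pos3(id78) recv 97: fwd; pos0(id97) recv 78: drop
Round 4: pos4(id35) recv 97: fwd
Round 5: pos5(id42) recv 97: fwd
Round 6: pos0(id97) recv 97: ELECTED
Message ID 78 originates at pos 3; dropped at pos 0 in round 3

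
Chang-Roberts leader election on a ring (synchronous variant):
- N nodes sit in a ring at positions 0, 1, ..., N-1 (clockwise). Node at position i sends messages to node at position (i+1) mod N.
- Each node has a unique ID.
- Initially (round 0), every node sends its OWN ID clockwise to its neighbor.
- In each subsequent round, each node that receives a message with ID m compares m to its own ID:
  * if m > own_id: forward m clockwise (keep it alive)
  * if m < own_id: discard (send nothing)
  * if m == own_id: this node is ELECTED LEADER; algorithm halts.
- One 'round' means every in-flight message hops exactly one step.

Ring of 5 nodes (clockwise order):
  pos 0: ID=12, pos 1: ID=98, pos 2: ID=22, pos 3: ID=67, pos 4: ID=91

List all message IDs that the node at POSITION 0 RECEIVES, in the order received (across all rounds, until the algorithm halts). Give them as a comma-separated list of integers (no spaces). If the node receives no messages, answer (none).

Round 1: pos1(id98) recv 12: drop; pos2(id22) recv 98: fwd; pos3(id67) recv 22: drop; pos4(id91) recv 67: drop; pos0(id12) recv 91: fwd
Round 2: pos3(id67) recv 98: fwd; pos1(id98) recv 91: drop
Round 3: pos4(id91) recv 98: fwd
Round 4: pos0(id12) recv 98: fwd
Round 5: pos1(id98) recv 98: ELECTED

Answer: 91,98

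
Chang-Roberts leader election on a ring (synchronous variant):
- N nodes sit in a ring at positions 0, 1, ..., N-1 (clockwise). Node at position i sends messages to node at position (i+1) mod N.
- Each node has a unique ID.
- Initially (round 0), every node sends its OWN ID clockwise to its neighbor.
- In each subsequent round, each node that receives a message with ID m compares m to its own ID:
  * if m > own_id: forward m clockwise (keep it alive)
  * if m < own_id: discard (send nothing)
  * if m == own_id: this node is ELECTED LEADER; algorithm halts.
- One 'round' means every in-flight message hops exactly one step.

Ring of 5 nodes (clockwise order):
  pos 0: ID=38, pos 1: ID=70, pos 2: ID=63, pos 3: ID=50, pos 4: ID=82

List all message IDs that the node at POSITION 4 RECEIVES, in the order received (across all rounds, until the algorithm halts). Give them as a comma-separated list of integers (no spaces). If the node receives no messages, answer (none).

Round 1: pos1(id70) recv 38: drop; pos2(id63) recv 70: fwd; pos3(id50) recv 63: fwd; pos4(id82) recv 50: drop; pos0(id38) recv 82: fwd
Round 2: pos3(id50) recv 70: fwd; pos4(id82) recv 63: drop; pos1(id70) recv 82: fwd
Round 3: pos4(id82) recv 70: drop; pos2(id63) recv 82: fwd
Round 4: pos3(id50) recv 82: fwd
Round 5: pos4(id82) recv 82: ELECTED

Answer: 50,63,70,82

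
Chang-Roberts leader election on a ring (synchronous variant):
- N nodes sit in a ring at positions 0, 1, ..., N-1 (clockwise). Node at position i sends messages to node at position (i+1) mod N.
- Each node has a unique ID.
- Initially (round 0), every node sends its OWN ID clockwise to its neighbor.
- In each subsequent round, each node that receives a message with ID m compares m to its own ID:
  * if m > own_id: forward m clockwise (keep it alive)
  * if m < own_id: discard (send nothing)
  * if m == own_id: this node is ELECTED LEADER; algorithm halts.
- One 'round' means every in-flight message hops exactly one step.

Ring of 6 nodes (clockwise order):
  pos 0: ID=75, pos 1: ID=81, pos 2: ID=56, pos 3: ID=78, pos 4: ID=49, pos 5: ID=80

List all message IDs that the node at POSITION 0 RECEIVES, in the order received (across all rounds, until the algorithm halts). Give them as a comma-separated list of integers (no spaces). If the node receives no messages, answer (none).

Answer: 80,81

Derivation:
Round 1: pos1(id81) recv 75: drop; pos2(id56) recv 81: fwd; pos3(id78) recv 56: drop; pos4(id49) recv 78: fwd; pos5(id80) recv 49: drop; pos0(id75) recv 80: fwd
Round 2: pos3(id78) recv 81: fwd; pos5(id80) recv 78: drop; pos1(id81) recv 80: drop
Round 3: pos4(id49) recv 81: fwd
Round 4: pos5(id80) recv 81: fwd
Round 5: pos0(id75) recv 81: fwd
Round 6: pos1(id81) recv 81: ELECTED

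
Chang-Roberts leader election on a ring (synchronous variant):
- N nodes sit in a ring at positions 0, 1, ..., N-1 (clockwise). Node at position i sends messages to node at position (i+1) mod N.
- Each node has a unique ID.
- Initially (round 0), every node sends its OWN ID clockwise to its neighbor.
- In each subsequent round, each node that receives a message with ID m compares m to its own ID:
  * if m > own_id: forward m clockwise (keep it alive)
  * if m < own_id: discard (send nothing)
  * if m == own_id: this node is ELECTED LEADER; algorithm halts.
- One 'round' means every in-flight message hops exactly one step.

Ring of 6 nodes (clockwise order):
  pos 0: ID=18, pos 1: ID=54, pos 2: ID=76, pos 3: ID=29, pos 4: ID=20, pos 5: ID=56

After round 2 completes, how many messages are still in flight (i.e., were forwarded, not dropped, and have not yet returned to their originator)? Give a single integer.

Answer: 2

Derivation:
Round 1: pos1(id54) recv 18: drop; pos2(id76) recv 54: drop; pos3(id29) recv 76: fwd; pos4(id20) recv 29: fwd; pos5(id56) recv 20: drop; pos0(id18) recv 56: fwd
Round 2: pos4(id20) recv 76: fwd; pos5(id56) recv 29: drop; pos1(id54) recv 56: fwd
After round 2: 2 messages still in flight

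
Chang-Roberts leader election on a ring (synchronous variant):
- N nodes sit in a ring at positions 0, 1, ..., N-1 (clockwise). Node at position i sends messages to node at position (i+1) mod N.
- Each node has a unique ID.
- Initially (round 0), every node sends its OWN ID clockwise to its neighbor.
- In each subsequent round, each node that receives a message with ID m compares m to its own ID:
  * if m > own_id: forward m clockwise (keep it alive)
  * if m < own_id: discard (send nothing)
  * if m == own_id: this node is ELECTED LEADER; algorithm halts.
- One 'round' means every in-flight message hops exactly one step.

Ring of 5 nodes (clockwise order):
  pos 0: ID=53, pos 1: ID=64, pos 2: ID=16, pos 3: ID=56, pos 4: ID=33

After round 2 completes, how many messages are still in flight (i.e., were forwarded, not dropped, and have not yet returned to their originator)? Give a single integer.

Round 1: pos1(id64) recv 53: drop; pos2(id16) recv 64: fwd; pos3(id56) recv 16: drop; pos4(id33) recv 56: fwd; pos0(id53) recv 33: drop
Round 2: pos3(id56) recv 64: fwd; pos0(id53) recv 56: fwd
After round 2: 2 messages still in flight

Answer: 2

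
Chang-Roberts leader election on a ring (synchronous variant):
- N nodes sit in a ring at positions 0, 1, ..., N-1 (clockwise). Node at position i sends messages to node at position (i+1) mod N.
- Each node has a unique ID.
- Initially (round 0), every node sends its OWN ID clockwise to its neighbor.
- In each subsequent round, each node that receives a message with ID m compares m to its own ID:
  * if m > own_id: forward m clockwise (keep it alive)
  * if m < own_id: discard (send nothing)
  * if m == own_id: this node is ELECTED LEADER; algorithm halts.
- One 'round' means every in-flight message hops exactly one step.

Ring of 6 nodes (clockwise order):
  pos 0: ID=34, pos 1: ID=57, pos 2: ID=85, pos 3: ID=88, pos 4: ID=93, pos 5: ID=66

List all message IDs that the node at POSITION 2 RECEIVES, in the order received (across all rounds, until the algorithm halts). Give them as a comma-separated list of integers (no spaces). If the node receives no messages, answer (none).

Round 1: pos1(id57) recv 34: drop; pos2(id85) recv 57: drop; pos3(id88) recv 85: drop; pos4(id93) recv 88: drop; pos5(id66) recv 93: fwd; pos0(id34) recv 66: fwd
Round 2: pos0(id34) recv 93: fwd; pos1(id57) recv 66: fwd
Round 3: pos1(id57) recv 93: fwd; pos2(id85) recv 66: drop
Round 4: pos2(id85) recv 93: fwd
Round 5: pos3(id88) recv 93: fwd
Round 6: pos4(id93) recv 93: ELECTED

Answer: 57,66,93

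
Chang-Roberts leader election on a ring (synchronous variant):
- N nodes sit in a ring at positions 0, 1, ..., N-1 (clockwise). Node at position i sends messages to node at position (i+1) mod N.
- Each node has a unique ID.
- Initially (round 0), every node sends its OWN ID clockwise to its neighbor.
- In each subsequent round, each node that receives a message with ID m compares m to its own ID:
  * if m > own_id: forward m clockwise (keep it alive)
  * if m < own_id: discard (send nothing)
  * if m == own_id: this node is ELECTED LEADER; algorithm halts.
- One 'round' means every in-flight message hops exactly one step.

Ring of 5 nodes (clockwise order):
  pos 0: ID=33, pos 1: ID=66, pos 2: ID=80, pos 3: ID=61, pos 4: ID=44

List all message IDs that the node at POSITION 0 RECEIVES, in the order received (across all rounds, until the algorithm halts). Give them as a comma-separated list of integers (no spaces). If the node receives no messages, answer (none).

Round 1: pos1(id66) recv 33: drop; pos2(id80) recv 66: drop; pos3(id61) recv 80: fwd; pos4(id44) recv 61: fwd; pos0(id33) recv 44: fwd
Round 2: pos4(id44) recv 80: fwd; pos0(id33) recv 61: fwd; pos1(id66) recv 44: drop
Round 3: pos0(id33) recv 80: fwd; pos1(id66) recv 61: drop
Round 4: pos1(id66) recv 80: fwd
Round 5: pos2(id80) recv 80: ELECTED

Answer: 44,61,80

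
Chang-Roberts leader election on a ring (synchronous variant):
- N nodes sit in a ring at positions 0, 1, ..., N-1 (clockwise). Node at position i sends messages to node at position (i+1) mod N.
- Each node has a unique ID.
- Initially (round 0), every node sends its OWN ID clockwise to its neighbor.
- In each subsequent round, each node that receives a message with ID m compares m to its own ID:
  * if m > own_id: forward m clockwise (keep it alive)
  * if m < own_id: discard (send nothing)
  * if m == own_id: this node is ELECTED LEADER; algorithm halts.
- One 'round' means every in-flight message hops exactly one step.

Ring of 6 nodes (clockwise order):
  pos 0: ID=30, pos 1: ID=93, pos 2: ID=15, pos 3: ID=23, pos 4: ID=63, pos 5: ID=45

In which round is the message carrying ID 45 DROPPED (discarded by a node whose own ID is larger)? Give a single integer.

Round 1: pos1(id93) recv 30: drop; pos2(id15) recv 93: fwd; pos3(id23) recv 15: drop; pos4(id63) recv 23: drop; pos5(id45) recv 63: fwd; pos0(id30) recv 45: fwd
Round 2: pos3(id23) recv 93: fwd; pos0(id30) recv 63: fwd; pos1(id93) recv 45: drop
Round 3: pos4(id63) recv 93: fwd; pos1(id93) recv 63: drop
Round 4: pos5(id45) recv 93: fwd
Round 5: pos0(id30) recv 93: fwd
Round 6: pos1(id93) recv 93: ELECTED
Message ID 45 originates at pos 5; dropped at pos 1 in round 2

Answer: 2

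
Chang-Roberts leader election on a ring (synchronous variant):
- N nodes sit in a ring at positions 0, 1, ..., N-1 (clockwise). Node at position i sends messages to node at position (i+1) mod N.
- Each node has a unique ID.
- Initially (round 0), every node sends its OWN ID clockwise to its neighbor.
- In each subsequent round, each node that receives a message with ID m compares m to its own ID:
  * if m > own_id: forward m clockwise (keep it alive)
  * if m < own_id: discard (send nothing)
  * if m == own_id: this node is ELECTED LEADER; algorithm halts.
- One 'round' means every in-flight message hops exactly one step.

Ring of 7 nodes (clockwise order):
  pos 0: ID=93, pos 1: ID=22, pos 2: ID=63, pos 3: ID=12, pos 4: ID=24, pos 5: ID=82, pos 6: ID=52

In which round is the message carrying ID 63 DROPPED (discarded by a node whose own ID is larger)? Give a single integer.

Answer: 3

Derivation:
Round 1: pos1(id22) recv 93: fwd; pos2(id63) recv 22: drop; pos3(id12) recv 63: fwd; pos4(id24) recv 12: drop; pos5(id82) recv 24: drop; pos6(id52) recv 82: fwd; pos0(id93) recv 52: drop
Round 2: pos2(id63) recv 93: fwd; pos4(id24) recv 63: fwd; pos0(id93) recv 82: drop
Round 3: pos3(id12) recv 93: fwd; pos5(id82) recv 63: drop
Round 4: pos4(id24) recv 93: fwd
Round 5: pos5(id82) recv 93: fwd
Round 6: pos6(id52) recv 93: fwd
Round 7: pos0(id93) recv 93: ELECTED
Message ID 63 originates at pos 2; dropped at pos 5 in round 3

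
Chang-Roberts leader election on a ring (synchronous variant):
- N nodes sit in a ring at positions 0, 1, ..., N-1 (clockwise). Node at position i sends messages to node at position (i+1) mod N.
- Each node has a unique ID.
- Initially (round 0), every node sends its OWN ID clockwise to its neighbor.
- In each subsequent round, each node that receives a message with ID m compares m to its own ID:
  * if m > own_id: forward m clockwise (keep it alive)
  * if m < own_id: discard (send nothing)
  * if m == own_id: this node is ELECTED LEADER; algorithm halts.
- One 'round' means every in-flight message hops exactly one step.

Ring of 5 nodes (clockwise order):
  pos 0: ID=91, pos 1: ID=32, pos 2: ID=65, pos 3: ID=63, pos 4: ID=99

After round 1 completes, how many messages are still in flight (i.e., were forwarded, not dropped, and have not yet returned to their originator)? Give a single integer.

Round 1: pos1(id32) recv 91: fwd; pos2(id65) recv 32: drop; pos3(id63) recv 65: fwd; pos4(id99) recv 63: drop; pos0(id91) recv 99: fwd
After round 1: 3 messages still in flight

Answer: 3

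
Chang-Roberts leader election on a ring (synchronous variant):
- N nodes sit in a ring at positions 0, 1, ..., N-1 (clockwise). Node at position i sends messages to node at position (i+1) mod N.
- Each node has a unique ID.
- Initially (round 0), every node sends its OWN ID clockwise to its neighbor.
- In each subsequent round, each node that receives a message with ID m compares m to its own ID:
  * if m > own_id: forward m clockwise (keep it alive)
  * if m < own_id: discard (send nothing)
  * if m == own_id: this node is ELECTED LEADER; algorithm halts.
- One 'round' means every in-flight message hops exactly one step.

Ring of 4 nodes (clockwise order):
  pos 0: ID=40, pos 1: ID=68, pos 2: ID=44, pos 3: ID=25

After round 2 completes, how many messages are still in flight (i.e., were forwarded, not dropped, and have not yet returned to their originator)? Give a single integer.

Answer: 2

Derivation:
Round 1: pos1(id68) recv 40: drop; pos2(id44) recv 68: fwd; pos3(id25) recv 44: fwd; pos0(id40) recv 25: drop
Round 2: pos3(id25) recv 68: fwd; pos0(id40) recv 44: fwd
After round 2: 2 messages still in flight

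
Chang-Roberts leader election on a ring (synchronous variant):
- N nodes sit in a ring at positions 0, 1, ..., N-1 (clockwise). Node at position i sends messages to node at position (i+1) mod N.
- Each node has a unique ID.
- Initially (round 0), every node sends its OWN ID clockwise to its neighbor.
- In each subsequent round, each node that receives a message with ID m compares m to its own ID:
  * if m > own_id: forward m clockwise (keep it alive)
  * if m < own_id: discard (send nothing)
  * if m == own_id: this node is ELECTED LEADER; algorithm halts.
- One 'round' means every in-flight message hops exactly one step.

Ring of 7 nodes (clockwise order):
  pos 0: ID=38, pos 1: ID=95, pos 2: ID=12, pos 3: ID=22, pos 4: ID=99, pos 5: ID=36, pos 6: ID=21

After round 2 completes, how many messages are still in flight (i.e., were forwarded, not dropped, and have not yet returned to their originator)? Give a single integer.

Answer: 2

Derivation:
Round 1: pos1(id95) recv 38: drop; pos2(id12) recv 95: fwd; pos3(id22) recv 12: drop; pos4(id99) recv 22: drop; pos5(id36) recv 99: fwd; pos6(id21) recv 36: fwd; pos0(id38) recv 21: drop
Round 2: pos3(id22) recv 95: fwd; pos6(id21) recv 99: fwd; pos0(id38) recv 36: drop
After round 2: 2 messages still in flight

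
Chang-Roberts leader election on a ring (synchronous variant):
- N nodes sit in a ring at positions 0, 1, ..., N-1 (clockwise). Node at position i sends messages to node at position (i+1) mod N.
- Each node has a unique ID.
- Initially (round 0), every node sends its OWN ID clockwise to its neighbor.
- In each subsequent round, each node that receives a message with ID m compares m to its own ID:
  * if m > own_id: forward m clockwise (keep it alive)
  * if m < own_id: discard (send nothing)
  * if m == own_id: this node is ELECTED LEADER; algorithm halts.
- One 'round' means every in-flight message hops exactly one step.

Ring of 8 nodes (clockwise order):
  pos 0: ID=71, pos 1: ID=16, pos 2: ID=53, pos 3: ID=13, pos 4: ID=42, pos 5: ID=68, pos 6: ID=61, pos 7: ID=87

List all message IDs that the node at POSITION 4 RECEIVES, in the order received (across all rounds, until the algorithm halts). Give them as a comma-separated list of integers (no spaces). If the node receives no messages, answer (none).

Round 1: pos1(id16) recv 71: fwd; pos2(id53) recv 16: drop; pos3(id13) recv 53: fwd; pos4(id42) recv 13: drop; pos5(id68) recv 42: drop; pos6(id61) recv 68: fwd; pos7(id87) recv 61: drop; pos0(id71) recv 87: fwd
Round 2: pos2(id53) recv 71: fwd; pos4(id42) recv 53: fwd; pos7(id87) recv 68: drop; pos1(id16) recv 87: fwd
Round 3: pos3(id13) recv 71: fwd; pos5(id68) recv 53: drop; pos2(id53) recv 87: fwd
Round 4: pos4(id42) recv 71: fwd; pos3(id13) recv 87: fwd
Round 5: pos5(id68) recv 71: fwd; pos4(id42) recv 87: fwd
Round 6: pos6(id61) recv 71: fwd; pos5(id68) recv 87: fwd
Round 7: pos7(id87) recv 71: drop; pos6(id61) recv 87: fwd
Round 8: pos7(id87) recv 87: ELECTED

Answer: 13,53,71,87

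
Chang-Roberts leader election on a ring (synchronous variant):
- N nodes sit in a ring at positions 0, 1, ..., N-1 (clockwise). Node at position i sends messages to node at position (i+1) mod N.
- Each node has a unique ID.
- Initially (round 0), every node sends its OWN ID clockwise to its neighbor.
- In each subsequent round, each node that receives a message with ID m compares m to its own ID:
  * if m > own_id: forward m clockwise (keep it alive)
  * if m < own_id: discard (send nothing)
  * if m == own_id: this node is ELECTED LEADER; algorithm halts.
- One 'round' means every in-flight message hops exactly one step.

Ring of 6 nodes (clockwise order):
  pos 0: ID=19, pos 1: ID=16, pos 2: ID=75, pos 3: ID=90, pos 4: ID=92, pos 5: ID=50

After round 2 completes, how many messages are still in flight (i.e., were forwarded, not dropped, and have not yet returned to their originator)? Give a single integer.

Round 1: pos1(id16) recv 19: fwd; pos2(id75) recv 16: drop; pos3(id90) recv 75: drop; pos4(id92) recv 90: drop; pos5(id50) recv 92: fwd; pos0(id19) recv 50: fwd
Round 2: pos2(id75) recv 19: drop; pos0(id19) recv 92: fwd; pos1(id16) recv 50: fwd
After round 2: 2 messages still in flight

Answer: 2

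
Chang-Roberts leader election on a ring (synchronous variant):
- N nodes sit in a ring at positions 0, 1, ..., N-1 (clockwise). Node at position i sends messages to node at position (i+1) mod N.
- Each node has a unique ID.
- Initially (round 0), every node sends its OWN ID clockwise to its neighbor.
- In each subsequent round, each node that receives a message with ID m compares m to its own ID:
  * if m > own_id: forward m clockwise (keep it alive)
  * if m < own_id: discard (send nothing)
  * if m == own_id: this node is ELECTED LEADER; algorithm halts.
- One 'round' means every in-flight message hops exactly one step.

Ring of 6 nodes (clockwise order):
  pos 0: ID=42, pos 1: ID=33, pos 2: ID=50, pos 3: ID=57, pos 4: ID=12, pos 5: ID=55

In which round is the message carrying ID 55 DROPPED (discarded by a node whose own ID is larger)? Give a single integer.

Round 1: pos1(id33) recv 42: fwd; pos2(id50) recv 33: drop; pos3(id57) recv 50: drop; pos4(id12) recv 57: fwd; pos5(id55) recv 12: drop; pos0(id42) recv 55: fwd
Round 2: pos2(id50) recv 42: drop; pos5(id55) recv 57: fwd; pos1(id33) recv 55: fwd
Round 3: pos0(id42) recv 57: fwd; pos2(id50) recv 55: fwd
Round 4: pos1(id33) recv 57: fwd; pos3(id57) recv 55: drop
Round 5: pos2(id50) recv 57: fwd
Round 6: pos3(id57) recv 57: ELECTED
Message ID 55 originates at pos 5; dropped at pos 3 in round 4

Answer: 4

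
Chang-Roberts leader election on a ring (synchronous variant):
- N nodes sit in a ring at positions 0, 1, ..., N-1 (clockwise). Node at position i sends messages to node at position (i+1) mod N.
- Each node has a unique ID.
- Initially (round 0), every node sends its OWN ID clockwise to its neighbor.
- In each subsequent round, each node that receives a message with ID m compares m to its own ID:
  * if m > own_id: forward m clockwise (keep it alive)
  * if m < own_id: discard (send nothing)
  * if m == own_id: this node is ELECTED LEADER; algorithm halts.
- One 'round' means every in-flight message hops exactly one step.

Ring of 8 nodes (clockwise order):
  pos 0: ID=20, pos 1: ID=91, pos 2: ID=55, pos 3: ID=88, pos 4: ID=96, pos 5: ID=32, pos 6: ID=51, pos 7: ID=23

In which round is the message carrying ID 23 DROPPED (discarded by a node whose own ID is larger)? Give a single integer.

Answer: 2

Derivation:
Round 1: pos1(id91) recv 20: drop; pos2(id55) recv 91: fwd; pos3(id88) recv 55: drop; pos4(id96) recv 88: drop; pos5(id32) recv 96: fwd; pos6(id51) recv 32: drop; pos7(id23) recv 51: fwd; pos0(id20) recv 23: fwd
Round 2: pos3(id88) recv 91: fwd; pos6(id51) recv 96: fwd; pos0(id20) recv 51: fwd; pos1(id91) recv 23: drop
Round 3: pos4(id96) recv 91: drop; pos7(id23) recv 96: fwd; pos1(id91) recv 51: drop
Round 4: pos0(id20) recv 96: fwd
Round 5: pos1(id91) recv 96: fwd
Round 6: pos2(id55) recv 96: fwd
Round 7: pos3(id88) recv 96: fwd
Round 8: pos4(id96) recv 96: ELECTED
Message ID 23 originates at pos 7; dropped at pos 1 in round 2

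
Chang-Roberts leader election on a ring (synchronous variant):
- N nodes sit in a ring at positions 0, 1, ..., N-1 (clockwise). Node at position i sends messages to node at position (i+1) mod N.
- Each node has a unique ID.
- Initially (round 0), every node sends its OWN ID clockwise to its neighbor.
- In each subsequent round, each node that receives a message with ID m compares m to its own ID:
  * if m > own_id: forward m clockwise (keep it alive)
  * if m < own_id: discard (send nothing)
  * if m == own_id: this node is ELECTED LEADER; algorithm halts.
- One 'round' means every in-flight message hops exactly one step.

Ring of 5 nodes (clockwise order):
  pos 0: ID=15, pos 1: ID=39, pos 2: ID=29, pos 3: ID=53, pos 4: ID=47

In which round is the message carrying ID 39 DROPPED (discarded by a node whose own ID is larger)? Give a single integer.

Round 1: pos1(id39) recv 15: drop; pos2(id29) recv 39: fwd; pos3(id53) recv 29: drop; pos4(id47) recv 53: fwd; pos0(id15) recv 47: fwd
Round 2: pos3(id53) recv 39: drop; pos0(id15) recv 53: fwd; pos1(id39) recv 47: fwd
Round 3: pos1(id39) recv 53: fwd; pos2(id29) recv 47: fwd
Round 4: pos2(id29) recv 53: fwd; pos3(id53) recv 47: drop
Round 5: pos3(id53) recv 53: ELECTED
Message ID 39 originates at pos 1; dropped at pos 3 in round 2

Answer: 2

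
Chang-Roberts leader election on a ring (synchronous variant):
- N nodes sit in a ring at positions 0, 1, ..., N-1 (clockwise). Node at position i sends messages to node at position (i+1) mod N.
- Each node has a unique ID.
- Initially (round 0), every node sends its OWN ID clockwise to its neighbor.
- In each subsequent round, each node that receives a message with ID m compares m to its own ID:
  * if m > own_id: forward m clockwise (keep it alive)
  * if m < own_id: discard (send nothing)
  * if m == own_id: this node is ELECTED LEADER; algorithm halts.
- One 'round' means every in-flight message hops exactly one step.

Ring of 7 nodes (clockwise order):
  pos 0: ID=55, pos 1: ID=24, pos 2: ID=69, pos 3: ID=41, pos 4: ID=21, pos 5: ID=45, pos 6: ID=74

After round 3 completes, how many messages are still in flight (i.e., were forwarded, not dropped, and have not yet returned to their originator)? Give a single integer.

Round 1: pos1(id24) recv 55: fwd; pos2(id69) recv 24: drop; pos3(id41) recv 69: fwd; pos4(id21) recv 41: fwd; pos5(id45) recv 21: drop; pos6(id74) recv 45: drop; pos0(id55) recv 74: fwd
Round 2: pos2(id69) recv 55: drop; pos4(id21) recv 69: fwd; pos5(id45) recv 41: drop; pos1(id24) recv 74: fwd
Round 3: pos5(id45) recv 69: fwd; pos2(id69) recv 74: fwd
After round 3: 2 messages still in flight

Answer: 2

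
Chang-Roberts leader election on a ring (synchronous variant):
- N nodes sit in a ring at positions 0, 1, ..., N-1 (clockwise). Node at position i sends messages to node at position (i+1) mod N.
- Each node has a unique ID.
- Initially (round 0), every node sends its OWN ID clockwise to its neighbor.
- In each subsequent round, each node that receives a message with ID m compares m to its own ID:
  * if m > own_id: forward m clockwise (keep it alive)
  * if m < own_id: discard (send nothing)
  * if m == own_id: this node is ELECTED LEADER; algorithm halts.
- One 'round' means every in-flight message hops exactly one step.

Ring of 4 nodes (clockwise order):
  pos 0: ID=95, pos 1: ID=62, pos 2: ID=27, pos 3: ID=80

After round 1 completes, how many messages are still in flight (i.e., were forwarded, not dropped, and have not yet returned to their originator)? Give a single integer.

Answer: 2

Derivation:
Round 1: pos1(id62) recv 95: fwd; pos2(id27) recv 62: fwd; pos3(id80) recv 27: drop; pos0(id95) recv 80: drop
After round 1: 2 messages still in flight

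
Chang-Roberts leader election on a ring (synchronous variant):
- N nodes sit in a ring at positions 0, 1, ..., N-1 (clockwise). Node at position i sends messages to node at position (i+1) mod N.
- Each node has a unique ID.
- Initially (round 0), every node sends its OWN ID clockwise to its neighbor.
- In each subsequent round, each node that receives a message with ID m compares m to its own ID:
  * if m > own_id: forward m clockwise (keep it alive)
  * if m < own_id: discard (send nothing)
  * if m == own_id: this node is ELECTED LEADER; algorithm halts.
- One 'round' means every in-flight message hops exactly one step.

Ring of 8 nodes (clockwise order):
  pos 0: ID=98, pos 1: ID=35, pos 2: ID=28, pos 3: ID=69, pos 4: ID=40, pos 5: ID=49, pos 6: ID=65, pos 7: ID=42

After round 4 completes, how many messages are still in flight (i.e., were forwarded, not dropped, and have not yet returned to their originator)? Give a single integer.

Round 1: pos1(id35) recv 98: fwd; pos2(id28) recv 35: fwd; pos3(id69) recv 28: drop; pos4(id40) recv 69: fwd; pos5(id49) recv 40: drop; pos6(id65) recv 49: drop; pos7(id42) recv 65: fwd; pos0(id98) recv 42: drop
Round 2: pos2(id28) recv 98: fwd; pos3(id69) recv 35: drop; pos5(id49) recv 69: fwd; pos0(id98) recv 65: drop
Round 3: pos3(id69) recv 98: fwd; pos6(id65) recv 69: fwd
Round 4: pos4(id40) recv 98: fwd; pos7(id42) recv 69: fwd
After round 4: 2 messages still in flight

Answer: 2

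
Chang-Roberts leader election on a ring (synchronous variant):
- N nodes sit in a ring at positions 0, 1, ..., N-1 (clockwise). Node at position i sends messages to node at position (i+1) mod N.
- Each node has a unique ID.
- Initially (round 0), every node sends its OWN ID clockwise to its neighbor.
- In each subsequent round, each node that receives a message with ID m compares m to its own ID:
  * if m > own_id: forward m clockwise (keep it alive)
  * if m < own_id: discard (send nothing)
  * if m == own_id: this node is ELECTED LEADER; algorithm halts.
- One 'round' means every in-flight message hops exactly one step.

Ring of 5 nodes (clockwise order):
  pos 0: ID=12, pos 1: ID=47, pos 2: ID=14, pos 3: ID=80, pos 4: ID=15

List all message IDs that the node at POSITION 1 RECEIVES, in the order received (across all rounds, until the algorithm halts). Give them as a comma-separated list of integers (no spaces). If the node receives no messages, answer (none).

Round 1: pos1(id47) recv 12: drop; pos2(id14) recv 47: fwd; pos3(id80) recv 14: drop; pos4(id15) recv 80: fwd; pos0(id12) recv 15: fwd
Round 2: pos3(id80) recv 47: drop; pos0(id12) recv 80: fwd; pos1(id47) recv 15: drop
Round 3: pos1(id47) recv 80: fwd
Round 4: pos2(id14) recv 80: fwd
Round 5: pos3(id80) recv 80: ELECTED

Answer: 12,15,80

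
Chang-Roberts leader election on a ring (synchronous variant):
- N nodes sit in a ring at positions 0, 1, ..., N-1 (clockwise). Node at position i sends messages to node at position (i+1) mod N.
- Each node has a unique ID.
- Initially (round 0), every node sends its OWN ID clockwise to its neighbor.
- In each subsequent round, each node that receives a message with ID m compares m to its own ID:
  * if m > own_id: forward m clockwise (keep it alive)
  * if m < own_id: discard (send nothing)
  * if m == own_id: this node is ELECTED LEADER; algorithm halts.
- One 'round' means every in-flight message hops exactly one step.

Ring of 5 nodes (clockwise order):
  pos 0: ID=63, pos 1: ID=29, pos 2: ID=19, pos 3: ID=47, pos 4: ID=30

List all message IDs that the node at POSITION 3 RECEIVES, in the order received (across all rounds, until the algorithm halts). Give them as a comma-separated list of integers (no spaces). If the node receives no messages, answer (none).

Round 1: pos1(id29) recv 63: fwd; pos2(id19) recv 29: fwd; pos3(id47) recv 19: drop; pos4(id30) recv 47: fwd; pos0(id63) recv 30: drop
Round 2: pos2(id19) recv 63: fwd; pos3(id47) recv 29: drop; pos0(id63) recv 47: drop
Round 3: pos3(id47) recv 63: fwd
Round 4: pos4(id30) recv 63: fwd
Round 5: pos0(id63) recv 63: ELECTED

Answer: 19,29,63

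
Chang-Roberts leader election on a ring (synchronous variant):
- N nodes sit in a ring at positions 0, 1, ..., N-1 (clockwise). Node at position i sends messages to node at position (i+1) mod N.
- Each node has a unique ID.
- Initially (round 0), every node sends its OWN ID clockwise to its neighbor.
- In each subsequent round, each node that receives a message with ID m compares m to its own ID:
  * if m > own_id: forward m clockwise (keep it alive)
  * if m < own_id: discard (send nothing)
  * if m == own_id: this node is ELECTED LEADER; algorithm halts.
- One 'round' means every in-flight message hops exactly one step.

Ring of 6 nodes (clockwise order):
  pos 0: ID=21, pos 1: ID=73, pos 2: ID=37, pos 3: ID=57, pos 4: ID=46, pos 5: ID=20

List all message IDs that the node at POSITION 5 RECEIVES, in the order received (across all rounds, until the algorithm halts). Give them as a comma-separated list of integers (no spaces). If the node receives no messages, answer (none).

Round 1: pos1(id73) recv 21: drop; pos2(id37) recv 73: fwd; pos3(id57) recv 37: drop; pos4(id46) recv 57: fwd; pos5(id20) recv 46: fwd; pos0(id21) recv 20: drop
Round 2: pos3(id57) recv 73: fwd; pos5(id20) recv 57: fwd; pos0(id21) recv 46: fwd
Round 3: pos4(id46) recv 73: fwd; pos0(id21) recv 57: fwd; pos1(id73) recv 46: drop
Round 4: pos5(id20) recv 73: fwd; pos1(id73) recv 57: drop
Round 5: pos0(id21) recv 73: fwd
Round 6: pos1(id73) recv 73: ELECTED

Answer: 46,57,73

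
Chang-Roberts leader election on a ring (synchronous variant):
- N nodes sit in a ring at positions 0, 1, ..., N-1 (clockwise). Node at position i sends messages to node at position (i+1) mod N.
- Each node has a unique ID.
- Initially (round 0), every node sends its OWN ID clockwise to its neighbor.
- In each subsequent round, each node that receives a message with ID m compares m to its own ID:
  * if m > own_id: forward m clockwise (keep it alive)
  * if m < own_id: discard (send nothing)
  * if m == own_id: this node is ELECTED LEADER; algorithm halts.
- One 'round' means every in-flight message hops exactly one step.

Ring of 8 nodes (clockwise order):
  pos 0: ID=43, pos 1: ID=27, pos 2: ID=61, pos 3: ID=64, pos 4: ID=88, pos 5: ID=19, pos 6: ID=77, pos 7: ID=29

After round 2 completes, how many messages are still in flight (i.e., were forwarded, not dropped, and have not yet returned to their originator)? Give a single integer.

Answer: 2

Derivation:
Round 1: pos1(id27) recv 43: fwd; pos2(id61) recv 27: drop; pos3(id64) recv 61: drop; pos4(id88) recv 64: drop; pos5(id19) recv 88: fwd; pos6(id77) recv 19: drop; pos7(id29) recv 77: fwd; pos0(id43) recv 29: drop
Round 2: pos2(id61) recv 43: drop; pos6(id77) recv 88: fwd; pos0(id43) recv 77: fwd
After round 2: 2 messages still in flight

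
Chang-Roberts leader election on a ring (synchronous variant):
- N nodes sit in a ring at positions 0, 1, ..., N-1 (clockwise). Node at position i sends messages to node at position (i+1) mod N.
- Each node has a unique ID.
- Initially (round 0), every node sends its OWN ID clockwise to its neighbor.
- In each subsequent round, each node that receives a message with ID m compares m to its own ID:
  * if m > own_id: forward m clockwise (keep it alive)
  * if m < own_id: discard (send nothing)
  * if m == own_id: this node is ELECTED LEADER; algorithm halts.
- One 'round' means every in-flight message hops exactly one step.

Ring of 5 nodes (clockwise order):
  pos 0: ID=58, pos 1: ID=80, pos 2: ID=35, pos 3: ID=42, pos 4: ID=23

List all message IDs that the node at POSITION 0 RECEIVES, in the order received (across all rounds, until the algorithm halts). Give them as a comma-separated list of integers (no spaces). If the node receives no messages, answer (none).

Round 1: pos1(id80) recv 58: drop; pos2(id35) recv 80: fwd; pos3(id42) recv 35: drop; pos4(id23) recv 42: fwd; pos0(id58) recv 23: drop
Round 2: pos3(id42) recv 80: fwd; pos0(id58) recv 42: drop
Round 3: pos4(id23) recv 80: fwd
Round 4: pos0(id58) recv 80: fwd
Round 5: pos1(id80) recv 80: ELECTED

Answer: 23,42,80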